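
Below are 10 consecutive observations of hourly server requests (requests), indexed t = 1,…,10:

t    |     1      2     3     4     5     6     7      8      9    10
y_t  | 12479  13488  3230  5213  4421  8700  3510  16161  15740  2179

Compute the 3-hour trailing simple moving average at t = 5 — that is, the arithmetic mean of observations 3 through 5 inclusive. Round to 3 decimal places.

Sum of periods 3–5: 3230 + 5213 + 4421 = 12864
Divide by 3: 12864 / 3 = 4288.000

4288.000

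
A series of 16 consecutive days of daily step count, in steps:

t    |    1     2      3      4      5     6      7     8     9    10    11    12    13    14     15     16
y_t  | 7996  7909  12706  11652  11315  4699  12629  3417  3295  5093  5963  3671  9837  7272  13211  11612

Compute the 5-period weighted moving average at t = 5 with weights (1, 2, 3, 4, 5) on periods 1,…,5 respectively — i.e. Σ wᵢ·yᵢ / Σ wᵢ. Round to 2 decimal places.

Weighted sum: 1·7996 + 2·7909 + 3·12706 + 4·11652 + 5·11315 = 7996 + 15818 + 38118 + 46608 + 56575 = 165115
Weight total: 1 + 2 + 3 + 4 + 5 = 15
WMA = 165115 / 15 = 11007.67

11007.67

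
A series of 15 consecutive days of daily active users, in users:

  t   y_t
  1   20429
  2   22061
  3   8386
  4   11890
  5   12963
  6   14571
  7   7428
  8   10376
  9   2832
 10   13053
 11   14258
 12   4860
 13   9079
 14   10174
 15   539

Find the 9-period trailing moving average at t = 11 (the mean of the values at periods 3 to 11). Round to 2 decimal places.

Sum of periods 3–11: 8386 + 11890 + 12963 + 14571 + 7428 + 10376 + 2832 + 13053 + 14258 = 95757
Divide by 9: 95757 / 9 = 10639.67

10639.67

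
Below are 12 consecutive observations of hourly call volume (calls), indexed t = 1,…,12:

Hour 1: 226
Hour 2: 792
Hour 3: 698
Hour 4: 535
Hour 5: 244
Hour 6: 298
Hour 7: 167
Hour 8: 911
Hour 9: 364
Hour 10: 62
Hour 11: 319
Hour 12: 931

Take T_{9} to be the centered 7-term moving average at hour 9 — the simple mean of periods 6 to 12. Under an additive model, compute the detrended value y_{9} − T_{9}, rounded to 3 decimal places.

Trend T_9 = (298 + 167 + 911 + 364 + 62 + 319 + 931) / 7 = 3052/7 = 436.00000
Detrended value: 364 − 436.00000 = -72.000

-72.000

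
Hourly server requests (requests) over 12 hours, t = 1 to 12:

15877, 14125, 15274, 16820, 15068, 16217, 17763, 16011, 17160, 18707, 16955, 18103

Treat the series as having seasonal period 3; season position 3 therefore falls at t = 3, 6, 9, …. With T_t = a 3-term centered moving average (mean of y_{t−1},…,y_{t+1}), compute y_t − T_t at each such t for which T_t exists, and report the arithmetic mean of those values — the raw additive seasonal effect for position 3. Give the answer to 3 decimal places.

Season position 3 occurs at t = 3, 6, 9 (where T_t is defined).
t=3: T_3 = 15406.33333; y_3 − T_3 = 15274 − 15406.33333 = -132.33333
t=6: T_6 = 16349.33333; y_6 − T_6 = 16217 − 16349.33333 = -132.33333
t=9: T_9 = 17292.66667; y_9 − T_9 = 17160 − 17292.66667 = -132.66667
Mean deviation: (-132.33333 + -132.33333 + -132.66667) / 3 = -132.444

-132.444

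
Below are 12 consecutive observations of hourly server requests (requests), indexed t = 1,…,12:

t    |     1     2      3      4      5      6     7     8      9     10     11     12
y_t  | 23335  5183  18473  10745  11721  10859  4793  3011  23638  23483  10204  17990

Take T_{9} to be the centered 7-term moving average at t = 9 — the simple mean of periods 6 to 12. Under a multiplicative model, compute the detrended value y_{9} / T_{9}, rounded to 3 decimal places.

1.761

Trend T_9 = (10859 + 4793 + 3011 + 23638 + 23483 + 10204 + 17990) / 7 = 93978/7 = 13425.42857
Ratio to trend: 23638 / 13425.42857 = 1.761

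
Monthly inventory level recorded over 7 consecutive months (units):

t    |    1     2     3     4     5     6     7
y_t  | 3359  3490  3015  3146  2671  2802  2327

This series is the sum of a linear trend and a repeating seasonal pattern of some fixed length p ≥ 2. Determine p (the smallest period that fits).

2

First differences y_{t+1} − y_t: 131, -475, 131, -475, 131, -475, …
The difference pattern repeats every 2 terms and not for any smaller step, so p = 2.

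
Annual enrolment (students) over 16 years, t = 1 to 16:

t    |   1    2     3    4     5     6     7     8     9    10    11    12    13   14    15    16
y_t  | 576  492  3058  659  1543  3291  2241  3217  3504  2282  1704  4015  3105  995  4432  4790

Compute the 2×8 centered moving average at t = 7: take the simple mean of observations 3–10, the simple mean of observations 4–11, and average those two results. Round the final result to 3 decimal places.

Sum over 3–10: 3058 + 659 + 1543 + 3291 + 2241 + 3217 + 3504 + 2282 = 19795
Sum over 4–11: 659 + 1543 + 3291 + 2241 + 3217 + 3504 + 2282 + 1704 = 18441
CMA at t=7 = (19795 + 18441) / (2·8) = 38236 / 16 = 2389.750

2389.750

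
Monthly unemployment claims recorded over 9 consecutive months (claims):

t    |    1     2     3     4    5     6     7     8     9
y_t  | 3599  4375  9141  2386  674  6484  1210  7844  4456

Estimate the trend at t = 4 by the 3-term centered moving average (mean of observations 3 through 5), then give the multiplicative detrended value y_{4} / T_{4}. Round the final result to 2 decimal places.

0.59

Trend T_4 = (9141 + 2386 + 674) / 3 = 12201/3 = 4067.0000
Ratio to trend: 2386 / 4067.0000 = 0.59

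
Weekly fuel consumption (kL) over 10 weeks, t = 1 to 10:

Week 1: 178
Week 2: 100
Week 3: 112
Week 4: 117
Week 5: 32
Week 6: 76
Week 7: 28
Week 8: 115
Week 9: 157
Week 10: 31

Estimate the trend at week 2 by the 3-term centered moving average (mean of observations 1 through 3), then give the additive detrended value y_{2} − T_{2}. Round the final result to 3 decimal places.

Trend T_2 = (178 + 100 + 112) / 3 = 390/3 = 130.00000
Detrended value: 100 − 130.00000 = -30.000

-30.000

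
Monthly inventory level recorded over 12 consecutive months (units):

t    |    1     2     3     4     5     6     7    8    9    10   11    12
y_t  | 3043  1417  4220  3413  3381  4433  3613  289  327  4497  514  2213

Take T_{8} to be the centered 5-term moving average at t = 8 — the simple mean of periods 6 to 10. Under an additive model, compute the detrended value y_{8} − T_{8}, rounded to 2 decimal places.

Trend T_8 = (4433 + 3613 + 289 + 327 + 4497) / 5 = 13159/5 = 2631.8000
Detrended value: 289 − 2631.8000 = -2342.80

-2342.80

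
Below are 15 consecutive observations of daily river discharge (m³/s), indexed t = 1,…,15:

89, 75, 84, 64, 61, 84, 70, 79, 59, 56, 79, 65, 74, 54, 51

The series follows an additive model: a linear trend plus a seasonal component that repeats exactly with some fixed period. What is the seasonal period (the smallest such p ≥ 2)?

5

First differences y_{t+1} − y_t: -14, 9, -20, -3, 23, -14, 9, -20, -3, 23, -14, 9, …
The difference pattern repeats every 5 terms and not for any smaller step, so p = 5.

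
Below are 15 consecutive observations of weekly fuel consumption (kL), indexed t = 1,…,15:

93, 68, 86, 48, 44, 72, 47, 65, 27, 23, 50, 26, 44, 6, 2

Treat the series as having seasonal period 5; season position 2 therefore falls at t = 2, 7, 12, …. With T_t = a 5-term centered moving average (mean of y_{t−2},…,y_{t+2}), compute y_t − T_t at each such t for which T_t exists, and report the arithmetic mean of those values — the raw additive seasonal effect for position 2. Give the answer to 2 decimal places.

-3.90

Season position 2 occurs at t = 7, 12 (where T_t is defined).
t=7: T_7 = 51.0000; y_7 − T_7 = 47 − 51.0000 = -4.0000
t=12: T_12 = 29.8000; y_12 − T_12 = 26 − 29.8000 = -3.8000
Mean deviation: (-4.0000 + -3.8000) / 2 = -3.90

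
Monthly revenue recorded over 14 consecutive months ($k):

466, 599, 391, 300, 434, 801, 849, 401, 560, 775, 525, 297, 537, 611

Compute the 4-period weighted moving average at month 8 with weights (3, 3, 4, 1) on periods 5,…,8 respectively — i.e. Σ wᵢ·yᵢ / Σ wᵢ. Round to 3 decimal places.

Weighted sum: 3·434 + 3·801 + 4·849 + 1·401 = 1302 + 2403 + 3396 + 401 = 7502
Weight total: 3 + 3 + 4 + 1 = 11
WMA = 7502 / 11 = 682.000

682.000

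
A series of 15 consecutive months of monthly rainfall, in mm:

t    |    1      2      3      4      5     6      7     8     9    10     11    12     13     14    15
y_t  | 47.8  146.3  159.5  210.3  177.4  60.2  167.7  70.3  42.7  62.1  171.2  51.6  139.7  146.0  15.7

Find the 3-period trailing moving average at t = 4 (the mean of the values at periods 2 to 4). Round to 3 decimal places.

Sum of periods 2–4: 146.3 + 159.5 + 210.3 = 516.1
Divide by 3: 516.1 / 3 = 172.033

172.033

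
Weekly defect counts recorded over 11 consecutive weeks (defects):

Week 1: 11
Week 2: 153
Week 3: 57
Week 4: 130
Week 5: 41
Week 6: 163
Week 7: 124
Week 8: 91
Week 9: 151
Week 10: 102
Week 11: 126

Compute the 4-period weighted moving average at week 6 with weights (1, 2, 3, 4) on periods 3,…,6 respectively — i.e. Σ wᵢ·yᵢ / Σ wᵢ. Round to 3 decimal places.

Weighted sum: 1·57 + 2·130 + 3·41 + 4·163 = 57 + 260 + 123 + 652 = 1092
Weight total: 1 + 2 + 3 + 4 = 10
WMA = 1092 / 10 = 109.200

109.200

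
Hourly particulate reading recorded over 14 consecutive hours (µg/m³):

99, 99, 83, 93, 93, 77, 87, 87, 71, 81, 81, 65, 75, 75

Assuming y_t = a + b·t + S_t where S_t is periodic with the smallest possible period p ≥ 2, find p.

3

First differences y_{t+1} − y_t: 0, -16, 10, 0, -16, 10, 0, -16, …
The difference pattern repeats every 3 terms and not for any smaller step, so p = 3.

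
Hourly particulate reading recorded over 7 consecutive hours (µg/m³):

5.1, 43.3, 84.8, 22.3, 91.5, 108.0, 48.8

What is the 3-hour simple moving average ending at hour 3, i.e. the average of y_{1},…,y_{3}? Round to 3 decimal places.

Sum of periods 1–3: 5.1 + 43.3 + 84.8 = 133.2
Divide by 3: 133.2 / 3 = 44.400

44.400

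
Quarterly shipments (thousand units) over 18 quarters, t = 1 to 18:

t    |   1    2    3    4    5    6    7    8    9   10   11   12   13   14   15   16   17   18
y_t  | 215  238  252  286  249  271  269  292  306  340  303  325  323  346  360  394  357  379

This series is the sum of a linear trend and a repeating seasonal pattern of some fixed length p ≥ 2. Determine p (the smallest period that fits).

6

First differences y_{t+1} − y_t: 23, 14, 34, -37, 22, -2, 23, 14, 34, -37, 22, -2, 23, 14, …
The difference pattern repeats every 6 terms and not for any smaller step, so p = 6.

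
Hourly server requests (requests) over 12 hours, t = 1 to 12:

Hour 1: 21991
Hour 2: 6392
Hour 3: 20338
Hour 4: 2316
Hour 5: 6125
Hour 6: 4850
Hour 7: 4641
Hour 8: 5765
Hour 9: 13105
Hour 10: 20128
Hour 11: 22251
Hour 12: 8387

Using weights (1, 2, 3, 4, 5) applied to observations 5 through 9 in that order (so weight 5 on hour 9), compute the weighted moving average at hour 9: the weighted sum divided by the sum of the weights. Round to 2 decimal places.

Weighted sum: 1·6125 + 2·4850 + 3·4641 + 4·5765 + 5·13105 = 6125 + 9700 + 13923 + 23060 + 65525 = 118333
Weight total: 1 + 2 + 3 + 4 + 5 = 15
WMA = 118333 / 15 = 7888.87

7888.87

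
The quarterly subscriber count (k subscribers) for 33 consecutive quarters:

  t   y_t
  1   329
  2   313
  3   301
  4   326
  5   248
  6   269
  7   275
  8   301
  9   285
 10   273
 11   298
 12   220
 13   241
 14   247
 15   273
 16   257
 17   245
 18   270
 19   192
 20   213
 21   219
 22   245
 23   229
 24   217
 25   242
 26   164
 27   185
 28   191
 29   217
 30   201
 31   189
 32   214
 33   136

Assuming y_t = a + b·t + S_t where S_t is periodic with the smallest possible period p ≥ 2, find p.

First differences y_{t+1} − y_t: -16, -12, 25, -78, 21, 6, 26, -16, -12, 25, -78, 21, 6, 26, -16, -12, …
The difference pattern repeats every 7 terms and not for any smaller step, so p = 7.

7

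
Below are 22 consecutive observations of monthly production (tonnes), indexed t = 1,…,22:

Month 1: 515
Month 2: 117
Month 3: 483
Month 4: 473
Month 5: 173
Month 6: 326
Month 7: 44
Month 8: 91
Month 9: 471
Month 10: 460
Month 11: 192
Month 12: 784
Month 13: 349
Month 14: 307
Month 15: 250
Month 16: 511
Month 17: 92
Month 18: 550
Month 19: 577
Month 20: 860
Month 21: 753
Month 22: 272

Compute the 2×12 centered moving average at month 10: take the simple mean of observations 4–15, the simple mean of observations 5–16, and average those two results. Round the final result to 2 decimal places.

328.25

Sum over 4–15: 473 + 173 + 326 + 44 + 91 + 471 + 460 + 192 + 784 + 349 + 307 + 250 = 3920
Sum over 5–16: 173 + 326 + 44 + 91 + 471 + 460 + 192 + 784 + 349 + 307 + 250 + 511 = 3958
CMA at t=10 = (3920 + 3958) / (2·12) = 7878 / 24 = 328.25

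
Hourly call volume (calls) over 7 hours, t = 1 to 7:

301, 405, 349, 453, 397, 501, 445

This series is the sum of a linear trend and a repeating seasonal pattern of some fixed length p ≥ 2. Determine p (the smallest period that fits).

2

First differences y_{t+1} − y_t: 104, -56, 104, -56, 104, -56, …
The difference pattern repeats every 2 terms and not for any smaller step, so p = 2.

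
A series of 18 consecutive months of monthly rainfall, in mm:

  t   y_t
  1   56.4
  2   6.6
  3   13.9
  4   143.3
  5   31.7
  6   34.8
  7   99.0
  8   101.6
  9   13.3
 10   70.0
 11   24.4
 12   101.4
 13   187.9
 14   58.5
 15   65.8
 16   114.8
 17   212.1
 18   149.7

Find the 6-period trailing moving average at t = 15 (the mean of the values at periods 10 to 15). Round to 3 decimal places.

84.667

Sum of periods 10–15: 70.0 + 24.4 + 101.4 + 187.9 + 58.5 + 65.8 = 508.0
Divide by 6: 508.0 / 6 = 84.667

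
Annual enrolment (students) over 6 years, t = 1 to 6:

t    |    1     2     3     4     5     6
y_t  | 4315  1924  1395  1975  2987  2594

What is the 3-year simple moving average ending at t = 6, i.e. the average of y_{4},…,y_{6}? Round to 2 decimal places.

Sum of periods 4–6: 1975 + 2987 + 2594 = 7556
Divide by 3: 7556 / 3 = 2518.67

2518.67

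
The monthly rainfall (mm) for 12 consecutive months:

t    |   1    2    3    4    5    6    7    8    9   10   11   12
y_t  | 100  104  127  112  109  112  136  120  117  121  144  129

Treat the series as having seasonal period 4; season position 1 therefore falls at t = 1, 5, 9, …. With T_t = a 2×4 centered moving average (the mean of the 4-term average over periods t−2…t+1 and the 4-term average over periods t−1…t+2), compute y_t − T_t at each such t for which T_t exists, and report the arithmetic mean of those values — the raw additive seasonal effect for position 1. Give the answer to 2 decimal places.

Season position 1 occurs at t = 5, 9 (where T_t is defined).
t=5: T_5 = 116.1250; y_5 − T_5 = 109 − 116.1250 = -7.1250
t=9: T_9 = 124.5000; y_9 − T_9 = 117 − 124.5000 = -7.5000
Mean deviation: (-7.1250 + -7.5000) / 2 = -7.31

-7.31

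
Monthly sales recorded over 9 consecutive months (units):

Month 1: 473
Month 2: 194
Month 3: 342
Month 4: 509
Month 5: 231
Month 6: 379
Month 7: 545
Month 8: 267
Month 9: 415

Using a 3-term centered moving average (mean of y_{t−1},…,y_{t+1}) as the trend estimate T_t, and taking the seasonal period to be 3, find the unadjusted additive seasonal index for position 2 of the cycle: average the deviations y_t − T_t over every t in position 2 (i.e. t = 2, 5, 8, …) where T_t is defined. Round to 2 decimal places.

-142.11

Season position 2 occurs at t = 2, 5, 8 (where T_t is defined).
t=2: T_2 = 336.3333; y_2 − T_2 = 194 − 336.3333 = -142.3333
t=5: T_5 = 373.0000; y_5 − T_5 = 231 − 373.0000 = -142.0000
t=8: T_8 = 409.0000; y_8 − T_8 = 267 − 409.0000 = -142.0000
Mean deviation: (-142.3333 + -142.0000 + -142.0000) / 3 = -142.11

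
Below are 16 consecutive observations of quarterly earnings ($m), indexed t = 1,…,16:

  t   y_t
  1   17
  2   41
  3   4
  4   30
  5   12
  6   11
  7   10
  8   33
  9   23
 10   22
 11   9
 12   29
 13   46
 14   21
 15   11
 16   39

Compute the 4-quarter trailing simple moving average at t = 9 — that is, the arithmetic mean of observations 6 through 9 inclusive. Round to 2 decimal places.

Sum of periods 6–9: 11 + 10 + 33 + 23 = 77
Divide by 4: 77 / 4 = 19.25

19.25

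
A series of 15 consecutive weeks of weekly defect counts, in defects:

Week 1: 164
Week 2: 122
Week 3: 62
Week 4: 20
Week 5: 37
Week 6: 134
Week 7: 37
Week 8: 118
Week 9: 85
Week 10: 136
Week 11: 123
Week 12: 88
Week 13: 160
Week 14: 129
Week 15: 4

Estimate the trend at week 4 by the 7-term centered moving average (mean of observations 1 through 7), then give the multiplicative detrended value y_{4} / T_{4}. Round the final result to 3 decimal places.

Trend T_4 = (164 + 122 + 62 + 20 + 37 + 134 + 37) / 7 = 576/7 = 82.28571
Ratio to trend: 20 / 82.28571 = 0.243

0.243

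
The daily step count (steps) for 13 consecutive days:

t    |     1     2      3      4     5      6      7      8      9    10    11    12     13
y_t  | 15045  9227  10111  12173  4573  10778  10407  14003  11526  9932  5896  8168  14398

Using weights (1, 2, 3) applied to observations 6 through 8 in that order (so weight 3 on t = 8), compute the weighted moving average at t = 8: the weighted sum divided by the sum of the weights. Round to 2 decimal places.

12266.83

Weighted sum: 1·10778 + 2·10407 + 3·14003 = 10778 + 20814 + 42009 = 73601
Weight total: 1 + 2 + 3 = 6
WMA = 73601 / 6 = 12266.83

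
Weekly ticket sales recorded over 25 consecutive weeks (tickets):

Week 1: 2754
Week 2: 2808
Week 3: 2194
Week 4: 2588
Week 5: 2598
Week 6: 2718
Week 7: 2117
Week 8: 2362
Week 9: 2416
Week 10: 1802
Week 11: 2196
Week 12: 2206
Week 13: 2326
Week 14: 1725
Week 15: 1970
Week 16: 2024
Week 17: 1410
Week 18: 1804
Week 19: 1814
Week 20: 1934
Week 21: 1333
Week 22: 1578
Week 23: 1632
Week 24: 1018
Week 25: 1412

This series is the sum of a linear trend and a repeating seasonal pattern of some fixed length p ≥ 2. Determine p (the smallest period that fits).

First differences y_{t+1} − y_t: 54, -614, 394, 10, 120, -601, 245, 54, -614, 394, 10, 120, -601, 245, 54, -614, …
The difference pattern repeats every 7 terms and not for any smaller step, so p = 7.

7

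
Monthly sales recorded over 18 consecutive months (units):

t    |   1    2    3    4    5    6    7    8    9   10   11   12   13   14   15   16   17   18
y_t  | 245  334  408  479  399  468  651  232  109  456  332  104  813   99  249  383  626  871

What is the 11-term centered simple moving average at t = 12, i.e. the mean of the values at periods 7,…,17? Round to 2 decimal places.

368.55

Sum of periods 7–17: 651 + 232 + 109 + 456 + 332 + 104 + 813 + 99 + 249 + 383 + 626 = 4054
Divide by 11: 4054 / 11 = 368.55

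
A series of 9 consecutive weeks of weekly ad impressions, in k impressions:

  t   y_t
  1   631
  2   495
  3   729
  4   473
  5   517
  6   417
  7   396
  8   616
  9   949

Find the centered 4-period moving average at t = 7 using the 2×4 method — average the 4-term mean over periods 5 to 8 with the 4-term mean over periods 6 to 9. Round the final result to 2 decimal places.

540.50

Sum over 5–8: 517 + 417 + 396 + 616 = 1946
Sum over 6–9: 417 + 396 + 616 + 949 = 2378
CMA at t=7 = (1946 + 2378) / (2·4) = 4324 / 8 = 540.50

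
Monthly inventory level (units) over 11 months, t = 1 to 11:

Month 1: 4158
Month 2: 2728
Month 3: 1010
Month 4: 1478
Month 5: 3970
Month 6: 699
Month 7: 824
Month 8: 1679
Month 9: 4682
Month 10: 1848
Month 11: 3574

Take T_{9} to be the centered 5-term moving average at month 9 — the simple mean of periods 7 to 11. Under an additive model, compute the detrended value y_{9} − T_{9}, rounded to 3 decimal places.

2160.600

Trend T_9 = (824 + 1679 + 4682 + 1848 + 3574) / 5 = 12607/5 = 2521.40000
Detrended value: 4682 − 2521.40000 = 2160.600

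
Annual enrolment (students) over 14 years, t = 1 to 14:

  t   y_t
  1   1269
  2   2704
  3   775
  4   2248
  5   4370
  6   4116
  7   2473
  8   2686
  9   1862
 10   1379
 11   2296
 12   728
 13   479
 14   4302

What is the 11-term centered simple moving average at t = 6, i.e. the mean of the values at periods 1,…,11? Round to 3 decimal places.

Sum of periods 1–11: 1269 + 2704 + 775 + 2248 + 4370 + 4116 + 2473 + 2686 + 1862 + 1379 + 2296 = 26178
Divide by 11: 26178 / 11 = 2379.818

2379.818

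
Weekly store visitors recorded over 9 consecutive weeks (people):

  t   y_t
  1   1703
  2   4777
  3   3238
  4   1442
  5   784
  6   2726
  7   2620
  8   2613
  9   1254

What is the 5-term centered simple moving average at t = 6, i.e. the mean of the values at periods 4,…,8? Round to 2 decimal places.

Sum of periods 4–8: 1442 + 784 + 2726 + 2620 + 2613 = 10185
Divide by 5: 10185 / 5 = 2037.00

2037.00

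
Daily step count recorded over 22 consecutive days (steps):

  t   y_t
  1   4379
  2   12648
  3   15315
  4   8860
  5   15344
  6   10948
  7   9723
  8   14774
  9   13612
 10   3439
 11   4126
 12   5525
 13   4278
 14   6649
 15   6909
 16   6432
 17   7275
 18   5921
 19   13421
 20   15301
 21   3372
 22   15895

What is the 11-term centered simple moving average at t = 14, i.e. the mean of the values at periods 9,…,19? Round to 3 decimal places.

7053.364

Sum of periods 9–19: 13612 + 3439 + 4126 + 5525 + 4278 + 6649 + 6909 + 6432 + 7275 + 5921 + 13421 = 77587
Divide by 11: 77587 / 11 = 7053.364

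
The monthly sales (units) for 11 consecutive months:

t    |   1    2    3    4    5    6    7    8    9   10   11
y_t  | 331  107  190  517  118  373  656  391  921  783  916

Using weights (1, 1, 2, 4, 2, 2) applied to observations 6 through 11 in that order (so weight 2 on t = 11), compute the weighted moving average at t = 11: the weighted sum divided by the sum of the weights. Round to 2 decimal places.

Weighted sum: 1·373 + 1·656 + 2·391 + 4·921 + 2·783 + 2·916 = 373 + 656 + 782 + 3684 + 1566 + 1832 = 8893
Weight total: 1 + 1 + 2 + 4 + 2 + 2 = 12
WMA = 8893 / 12 = 741.08

741.08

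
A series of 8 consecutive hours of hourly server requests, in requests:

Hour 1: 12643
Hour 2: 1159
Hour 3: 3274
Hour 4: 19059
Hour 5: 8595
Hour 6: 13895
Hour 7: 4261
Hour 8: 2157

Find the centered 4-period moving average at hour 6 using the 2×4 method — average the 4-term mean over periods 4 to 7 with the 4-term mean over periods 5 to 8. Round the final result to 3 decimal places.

9339.750

Sum over 4–7: 19059 + 8595 + 13895 + 4261 = 45810
Sum over 5–8: 8595 + 13895 + 4261 + 2157 = 28908
CMA at t=6 = (45810 + 28908) / (2·4) = 74718 / 8 = 9339.750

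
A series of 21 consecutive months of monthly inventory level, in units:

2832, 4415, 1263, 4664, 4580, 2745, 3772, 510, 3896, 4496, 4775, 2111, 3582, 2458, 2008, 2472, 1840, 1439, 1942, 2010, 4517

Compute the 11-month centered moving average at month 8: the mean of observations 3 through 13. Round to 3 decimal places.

3308.545

Sum of periods 3–13: 1263 + 4664 + 4580 + 2745 + 3772 + 510 + 3896 + 4496 + 4775 + 2111 + 3582 = 36394
Divide by 11: 36394 / 11 = 3308.545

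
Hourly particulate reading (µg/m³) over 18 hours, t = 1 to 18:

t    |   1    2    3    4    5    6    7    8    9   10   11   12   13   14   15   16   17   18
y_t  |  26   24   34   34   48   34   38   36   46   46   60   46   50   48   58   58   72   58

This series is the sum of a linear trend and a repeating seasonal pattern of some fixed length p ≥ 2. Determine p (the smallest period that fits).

First differences y_{t+1} − y_t: -2, 10, 0, 14, -14, 4, -2, 10, 0, 14, -14, 4, -2, 10, …
The difference pattern repeats every 6 terms and not for any smaller step, so p = 6.

6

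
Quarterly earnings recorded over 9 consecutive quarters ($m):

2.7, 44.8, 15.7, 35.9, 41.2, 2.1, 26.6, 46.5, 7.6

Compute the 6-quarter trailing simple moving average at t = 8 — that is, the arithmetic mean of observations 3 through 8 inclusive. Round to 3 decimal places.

Sum of periods 3–8: 15.7 + 35.9 + 41.2 + 2.1 + 26.6 + 46.5 = 168.0
Divide by 6: 168.0 / 6 = 28.000

28.000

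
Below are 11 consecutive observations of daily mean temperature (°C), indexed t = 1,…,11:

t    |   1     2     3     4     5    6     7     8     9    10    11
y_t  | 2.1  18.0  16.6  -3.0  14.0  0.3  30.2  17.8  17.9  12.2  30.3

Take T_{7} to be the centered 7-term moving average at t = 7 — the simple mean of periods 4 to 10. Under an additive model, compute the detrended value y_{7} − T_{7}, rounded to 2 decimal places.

Trend T_7 = ((-3.0) + 14.0 + 0.3 + 30.2 + 17.8 + 17.9 + 12.2) / 7 = 89.4/7 = 12.7714
Detrended value: 30.2 − 12.7714 = 17.43

17.43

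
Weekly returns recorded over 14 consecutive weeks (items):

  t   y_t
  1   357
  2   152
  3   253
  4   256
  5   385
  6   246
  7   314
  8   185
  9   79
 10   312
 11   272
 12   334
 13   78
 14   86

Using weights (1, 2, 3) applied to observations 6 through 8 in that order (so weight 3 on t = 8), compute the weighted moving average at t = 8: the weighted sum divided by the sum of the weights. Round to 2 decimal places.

238.17

Weighted sum: 1·246 + 2·314 + 3·185 = 246 + 628 + 555 = 1429
Weight total: 1 + 2 + 3 = 6
WMA = 1429 / 6 = 238.17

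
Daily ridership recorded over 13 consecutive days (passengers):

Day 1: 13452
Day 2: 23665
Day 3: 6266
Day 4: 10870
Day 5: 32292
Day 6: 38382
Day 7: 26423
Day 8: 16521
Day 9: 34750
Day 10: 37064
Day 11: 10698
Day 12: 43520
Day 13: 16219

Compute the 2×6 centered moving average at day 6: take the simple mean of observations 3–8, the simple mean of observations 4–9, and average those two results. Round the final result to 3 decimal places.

24166.000

Sum over 3–8: 6266 + 10870 + 32292 + 38382 + 26423 + 16521 = 130754
Sum over 4–9: 10870 + 32292 + 38382 + 26423 + 16521 + 34750 = 159238
CMA at t=6 = (130754 + 159238) / (2·6) = 289992 / 12 = 24166.000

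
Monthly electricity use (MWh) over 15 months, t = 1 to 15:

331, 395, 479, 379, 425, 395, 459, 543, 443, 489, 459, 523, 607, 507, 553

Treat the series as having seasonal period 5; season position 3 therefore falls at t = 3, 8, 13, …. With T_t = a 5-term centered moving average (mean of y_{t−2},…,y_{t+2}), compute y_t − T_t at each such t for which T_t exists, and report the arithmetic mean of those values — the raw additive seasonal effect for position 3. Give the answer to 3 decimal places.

77.200

Season position 3 occurs at t = 3, 8, 13 (where T_t is defined).
t=3: T_3 = 401.80000; y_3 − T_3 = 479 − 401.80000 = 77.20000
t=8: T_8 = 465.80000; y_8 − T_8 = 543 − 465.80000 = 77.20000
t=13: T_13 = 529.80000; y_13 − T_13 = 607 − 529.80000 = 77.20000
Mean deviation: (77.20000 + 77.20000 + 77.20000) / 3 = 77.200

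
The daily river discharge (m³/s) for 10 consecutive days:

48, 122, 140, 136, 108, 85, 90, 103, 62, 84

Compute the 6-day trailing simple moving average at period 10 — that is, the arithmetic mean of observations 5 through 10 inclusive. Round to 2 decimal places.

88.67

Sum of periods 5–10: 108 + 85 + 90 + 103 + 62 + 84 = 532
Divide by 6: 532 / 6 = 88.67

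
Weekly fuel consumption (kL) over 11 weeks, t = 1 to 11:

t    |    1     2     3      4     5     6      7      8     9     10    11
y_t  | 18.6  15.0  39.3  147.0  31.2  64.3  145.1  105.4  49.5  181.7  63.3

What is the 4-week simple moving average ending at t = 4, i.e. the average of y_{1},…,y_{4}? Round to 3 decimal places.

Sum of periods 1–4: 18.6 + 15.0 + 39.3 + 147.0 = 219.9
Divide by 4: 219.9 / 4 = 54.975

54.975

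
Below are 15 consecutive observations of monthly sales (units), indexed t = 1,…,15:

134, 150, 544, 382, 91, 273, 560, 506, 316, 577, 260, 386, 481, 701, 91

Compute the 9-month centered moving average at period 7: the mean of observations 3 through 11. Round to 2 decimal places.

389.89

Sum of periods 3–11: 544 + 382 + 91 + 273 + 560 + 506 + 316 + 577 + 260 = 3509
Divide by 9: 3509 / 9 = 389.89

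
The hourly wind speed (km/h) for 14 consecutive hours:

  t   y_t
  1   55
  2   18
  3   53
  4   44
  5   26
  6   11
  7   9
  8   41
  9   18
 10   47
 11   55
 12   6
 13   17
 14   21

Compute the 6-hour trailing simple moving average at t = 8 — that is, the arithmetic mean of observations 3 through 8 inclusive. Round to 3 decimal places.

30.667

Sum of periods 3–8: 53 + 44 + 26 + 11 + 9 + 41 = 184
Divide by 6: 184 / 6 = 30.667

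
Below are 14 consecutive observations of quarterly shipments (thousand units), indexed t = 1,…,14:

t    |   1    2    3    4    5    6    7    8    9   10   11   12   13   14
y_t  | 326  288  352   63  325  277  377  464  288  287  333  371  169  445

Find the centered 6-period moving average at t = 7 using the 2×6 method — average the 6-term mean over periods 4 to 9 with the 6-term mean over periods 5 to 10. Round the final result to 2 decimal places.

Sum over 4–9: 63 + 325 + 277 + 377 + 464 + 288 = 1794
Sum over 5–10: 325 + 277 + 377 + 464 + 288 + 287 = 2018
CMA at t=7 = (1794 + 2018) / (2·6) = 3812 / 12 = 317.67

317.67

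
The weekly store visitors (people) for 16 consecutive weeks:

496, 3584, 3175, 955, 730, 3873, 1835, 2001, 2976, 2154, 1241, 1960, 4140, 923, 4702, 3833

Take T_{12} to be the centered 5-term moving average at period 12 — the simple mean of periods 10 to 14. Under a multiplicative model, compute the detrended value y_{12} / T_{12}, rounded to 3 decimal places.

Trend T_12 = (2154 + 1241 + 1960 + 4140 + 923) / 5 = 10418/5 = 2083.60000
Ratio to trend: 1960 / 2083.60000 = 0.941

0.941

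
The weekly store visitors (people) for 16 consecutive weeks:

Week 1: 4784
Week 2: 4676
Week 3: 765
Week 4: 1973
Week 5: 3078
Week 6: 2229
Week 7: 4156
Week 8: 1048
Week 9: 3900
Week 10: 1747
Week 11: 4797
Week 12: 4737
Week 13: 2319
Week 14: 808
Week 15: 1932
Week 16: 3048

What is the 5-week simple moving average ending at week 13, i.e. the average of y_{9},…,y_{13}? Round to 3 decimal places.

Sum of periods 9–13: 3900 + 1747 + 4797 + 4737 + 2319 = 17500
Divide by 5: 17500 / 5 = 3500.000

3500.000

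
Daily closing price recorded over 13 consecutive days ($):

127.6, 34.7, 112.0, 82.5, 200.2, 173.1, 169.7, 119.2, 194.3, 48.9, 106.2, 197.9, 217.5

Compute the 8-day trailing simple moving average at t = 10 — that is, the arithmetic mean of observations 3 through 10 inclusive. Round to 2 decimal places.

137.49

Sum of periods 3–10: 112.0 + 82.5 + 200.2 + 173.1 + 169.7 + 119.2 + 194.3 + 48.9 = 1099.9
Divide by 8: 1099.9 / 8 = 137.49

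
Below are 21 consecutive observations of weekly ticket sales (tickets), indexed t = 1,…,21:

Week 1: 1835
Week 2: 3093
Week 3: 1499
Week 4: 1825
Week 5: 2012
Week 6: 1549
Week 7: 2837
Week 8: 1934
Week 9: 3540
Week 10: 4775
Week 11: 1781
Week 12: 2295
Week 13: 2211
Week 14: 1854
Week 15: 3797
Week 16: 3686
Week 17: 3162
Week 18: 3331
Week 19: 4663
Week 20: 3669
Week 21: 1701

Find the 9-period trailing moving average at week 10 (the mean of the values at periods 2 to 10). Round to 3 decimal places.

Sum of periods 2–10: 3093 + 1499 + 1825 + 2012 + 1549 + 2837 + 1934 + 3540 + 4775 = 23064
Divide by 9: 23064 / 9 = 2562.667

2562.667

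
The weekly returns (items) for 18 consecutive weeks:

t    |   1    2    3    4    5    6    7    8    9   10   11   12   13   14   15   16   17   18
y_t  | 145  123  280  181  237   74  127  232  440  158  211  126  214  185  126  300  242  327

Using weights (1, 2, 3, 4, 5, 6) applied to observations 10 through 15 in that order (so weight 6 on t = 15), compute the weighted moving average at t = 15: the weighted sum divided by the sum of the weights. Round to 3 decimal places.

Weighted sum: 1·158 + 2·211 + 3·126 + 4·214 + 5·185 + 6·126 = 158 + 422 + 378 + 856 + 925 + 756 = 3495
Weight total: 1 + 2 + 3 + 4 + 5 + 6 = 21
WMA = 3495 / 21 = 166.429

166.429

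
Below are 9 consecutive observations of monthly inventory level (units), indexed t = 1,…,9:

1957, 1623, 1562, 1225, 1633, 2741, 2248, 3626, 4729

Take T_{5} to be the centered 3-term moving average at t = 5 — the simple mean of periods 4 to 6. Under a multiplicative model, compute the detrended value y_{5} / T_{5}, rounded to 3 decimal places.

Trend T_5 = (1225 + 1633 + 2741) / 3 = 5599/3 = 1866.33333
Ratio to trend: 1633 / 1866.33333 = 0.875

0.875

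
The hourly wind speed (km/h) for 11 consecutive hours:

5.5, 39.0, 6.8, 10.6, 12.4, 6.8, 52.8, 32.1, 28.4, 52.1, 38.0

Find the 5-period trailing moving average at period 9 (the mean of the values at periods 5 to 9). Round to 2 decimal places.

26.50

Sum of periods 5–9: 12.4 + 6.8 + 52.8 + 32.1 + 28.4 = 132.5
Divide by 5: 132.5 / 5 = 26.50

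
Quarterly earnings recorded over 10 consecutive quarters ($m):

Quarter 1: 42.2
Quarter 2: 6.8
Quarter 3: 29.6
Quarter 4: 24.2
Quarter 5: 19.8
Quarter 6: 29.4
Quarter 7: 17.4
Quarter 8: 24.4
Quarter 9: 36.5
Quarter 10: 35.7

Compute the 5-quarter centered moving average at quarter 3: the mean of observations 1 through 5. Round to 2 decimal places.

24.52

Sum of periods 1–5: 42.2 + 6.8 + 29.6 + 24.2 + 19.8 = 122.6
Divide by 5: 122.6 / 5 = 24.52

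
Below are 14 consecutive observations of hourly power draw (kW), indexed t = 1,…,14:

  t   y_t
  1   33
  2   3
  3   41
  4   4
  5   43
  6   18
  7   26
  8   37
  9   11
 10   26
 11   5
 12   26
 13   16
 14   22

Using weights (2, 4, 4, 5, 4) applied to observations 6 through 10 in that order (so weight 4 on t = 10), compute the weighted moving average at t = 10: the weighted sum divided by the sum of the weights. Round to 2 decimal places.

23.53

Weighted sum: 2·18 + 4·26 + 4·37 + 5·11 + 4·26 = 36 + 104 + 148 + 55 + 104 = 447
Weight total: 2 + 4 + 4 + 5 + 4 = 19
WMA = 447 / 19 = 23.53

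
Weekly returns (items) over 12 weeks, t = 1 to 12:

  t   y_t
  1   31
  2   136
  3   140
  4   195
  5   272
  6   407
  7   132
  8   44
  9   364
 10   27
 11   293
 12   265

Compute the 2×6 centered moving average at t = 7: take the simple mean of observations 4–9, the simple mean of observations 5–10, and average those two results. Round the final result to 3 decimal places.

Sum over 4–9: 195 + 272 + 407 + 132 + 44 + 364 = 1414
Sum over 5–10: 272 + 407 + 132 + 44 + 364 + 27 = 1246
CMA at t=7 = (1414 + 1246) / (2·6) = 2660 / 12 = 221.667

221.667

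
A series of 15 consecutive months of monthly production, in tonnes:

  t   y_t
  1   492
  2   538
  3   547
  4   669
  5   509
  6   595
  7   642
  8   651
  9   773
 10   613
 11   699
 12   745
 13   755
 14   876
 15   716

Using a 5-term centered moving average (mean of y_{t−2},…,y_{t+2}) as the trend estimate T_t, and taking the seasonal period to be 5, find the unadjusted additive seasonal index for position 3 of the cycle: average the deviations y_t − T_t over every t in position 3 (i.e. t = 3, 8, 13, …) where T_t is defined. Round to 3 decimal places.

Season position 3 occurs at t = 3, 8, 13 (where T_t is defined).
t=3: T_3 = 551.00000; y_3 − T_3 = 547 − 551.00000 = -4.00000
t=8: T_8 = 654.80000; y_8 − T_8 = 651 − 654.80000 = -3.80000
t=13: T_13 = 758.20000; y_13 − T_13 = 755 − 758.20000 = -3.20000
Mean deviation: (-4.00000 + -3.80000 + -3.20000) / 3 = -3.667

-3.667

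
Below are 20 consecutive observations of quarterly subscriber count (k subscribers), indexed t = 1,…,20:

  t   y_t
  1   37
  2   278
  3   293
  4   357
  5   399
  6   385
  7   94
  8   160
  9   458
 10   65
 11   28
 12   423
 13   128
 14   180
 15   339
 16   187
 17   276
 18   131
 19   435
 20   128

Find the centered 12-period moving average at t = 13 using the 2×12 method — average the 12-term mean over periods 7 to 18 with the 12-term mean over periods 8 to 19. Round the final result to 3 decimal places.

219.958

Sum over 7–18: 94 + 160 + 458 + 65 + 28 + 423 + 128 + 180 + 339 + 187 + 276 + 131 = 2469
Sum over 8–19: 160 + 458 + 65 + 28 + 423 + 128 + 180 + 339 + 187 + 276 + 131 + 435 = 2810
CMA at t=13 = (2469 + 2810) / (2·12) = 5279 / 24 = 219.958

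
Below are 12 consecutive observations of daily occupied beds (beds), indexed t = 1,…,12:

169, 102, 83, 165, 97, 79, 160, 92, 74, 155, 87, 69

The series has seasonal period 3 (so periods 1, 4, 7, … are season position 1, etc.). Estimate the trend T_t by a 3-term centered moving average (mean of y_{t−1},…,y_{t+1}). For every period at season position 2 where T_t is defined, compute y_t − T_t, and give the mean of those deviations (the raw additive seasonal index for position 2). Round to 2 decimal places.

-16.50

Season position 2 occurs at t = 2, 5, 8, 11 (where T_t is defined).
t=2: T_2 = 118.0000; y_2 − T_2 = 102 − 118.0000 = -16.0000
t=5: T_5 = 113.6667; y_5 − T_5 = 97 − 113.6667 = -16.6667
t=8: T_8 = 108.6667; y_8 − T_8 = 92 − 108.6667 = -16.6667
t=11: T_11 = 103.6667; y_11 − T_11 = 87 − 103.6667 = -16.6667
Mean deviation: (-16.0000 + -16.6667 + -16.6667 + -16.6667) / 4 = -16.50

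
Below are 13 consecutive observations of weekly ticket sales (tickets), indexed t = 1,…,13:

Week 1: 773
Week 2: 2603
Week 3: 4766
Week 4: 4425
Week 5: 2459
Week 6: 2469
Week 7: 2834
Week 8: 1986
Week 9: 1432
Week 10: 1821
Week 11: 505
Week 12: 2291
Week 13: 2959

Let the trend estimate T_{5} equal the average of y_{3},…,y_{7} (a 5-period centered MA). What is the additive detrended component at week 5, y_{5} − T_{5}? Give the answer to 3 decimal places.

-931.600

Trend T_5 = (4766 + 4425 + 2459 + 2469 + 2834) / 5 = 16953/5 = 3390.60000
Detrended value: 2459 − 3390.60000 = -931.600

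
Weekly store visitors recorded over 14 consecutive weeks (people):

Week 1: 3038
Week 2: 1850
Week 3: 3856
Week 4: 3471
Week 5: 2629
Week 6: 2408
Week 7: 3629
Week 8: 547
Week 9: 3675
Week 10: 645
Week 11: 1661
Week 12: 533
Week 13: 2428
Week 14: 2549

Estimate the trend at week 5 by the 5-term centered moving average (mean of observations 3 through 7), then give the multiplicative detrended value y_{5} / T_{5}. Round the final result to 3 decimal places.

Trend T_5 = (3856 + 3471 + 2629 + 2408 + 3629) / 5 = 15993/5 = 3198.60000
Ratio to trend: 2629 / 3198.60000 = 0.822

0.822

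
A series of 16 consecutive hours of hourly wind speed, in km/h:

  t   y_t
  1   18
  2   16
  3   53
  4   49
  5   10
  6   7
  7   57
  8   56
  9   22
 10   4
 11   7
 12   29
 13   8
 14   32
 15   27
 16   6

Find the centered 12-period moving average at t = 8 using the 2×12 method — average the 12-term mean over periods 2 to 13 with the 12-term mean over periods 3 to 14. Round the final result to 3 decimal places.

27.167

Sum over 2–13: 16 + 53 + 49 + 10 + 7 + 57 + 56 + 22 + 4 + 7 + 29 + 8 = 318
Sum over 3–14: 53 + 49 + 10 + 7 + 57 + 56 + 22 + 4 + 7 + 29 + 8 + 32 = 334
CMA at t=8 = (318 + 334) / (2·12) = 652 / 24 = 27.167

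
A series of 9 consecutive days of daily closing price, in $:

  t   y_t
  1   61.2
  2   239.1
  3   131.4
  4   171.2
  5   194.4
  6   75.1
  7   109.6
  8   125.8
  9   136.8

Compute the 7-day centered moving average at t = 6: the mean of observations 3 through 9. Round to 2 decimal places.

Sum of periods 3–9: 131.4 + 171.2 + 194.4 + 75.1 + 109.6 + 125.8 + 136.8 = 944.3
Divide by 7: 944.3 / 7 = 134.90

134.90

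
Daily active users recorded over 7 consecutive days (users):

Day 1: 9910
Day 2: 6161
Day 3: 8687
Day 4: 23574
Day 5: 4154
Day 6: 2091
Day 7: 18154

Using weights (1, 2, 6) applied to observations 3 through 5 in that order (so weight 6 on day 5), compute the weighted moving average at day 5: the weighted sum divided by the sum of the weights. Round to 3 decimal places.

Weighted sum: 1·8687 + 2·23574 + 6·4154 = 8687 + 47148 + 24924 = 80759
Weight total: 1 + 2 + 6 = 9
WMA = 80759 / 9 = 8973.222

8973.222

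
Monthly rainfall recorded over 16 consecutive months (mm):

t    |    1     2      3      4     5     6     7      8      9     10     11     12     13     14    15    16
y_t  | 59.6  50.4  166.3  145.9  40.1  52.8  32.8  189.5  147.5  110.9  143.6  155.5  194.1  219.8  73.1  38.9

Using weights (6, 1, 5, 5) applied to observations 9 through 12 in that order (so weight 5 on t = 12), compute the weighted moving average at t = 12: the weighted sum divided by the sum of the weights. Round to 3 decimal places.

Weighted sum: 6·147.5 + 1·110.9 + 5·143.6 + 5·155.5 = 885.0 + 110.9 + 718.0 + 777.5 = 2491.4
Weight total: 6 + 1 + 5 + 5 = 17
WMA = 2491.4 / 17 = 146.553

146.553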